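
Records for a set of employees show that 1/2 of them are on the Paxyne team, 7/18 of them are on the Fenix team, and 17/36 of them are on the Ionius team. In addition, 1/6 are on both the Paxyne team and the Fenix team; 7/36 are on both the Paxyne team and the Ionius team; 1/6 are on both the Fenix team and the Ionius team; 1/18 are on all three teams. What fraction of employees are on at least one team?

8/9

P(≥1) = 1/2 + 7/18 + 17/36 − 1/6 − 7/36 − 1/6 + 1/18 = 8/9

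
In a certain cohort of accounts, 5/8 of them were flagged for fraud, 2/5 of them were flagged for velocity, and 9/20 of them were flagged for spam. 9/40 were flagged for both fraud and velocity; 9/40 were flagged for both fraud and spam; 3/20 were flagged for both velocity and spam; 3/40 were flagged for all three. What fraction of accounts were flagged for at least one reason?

By inclusion–exclusion:
P(union) = 5/8 + 2/5 + 9/20 − 9/40 − 9/40 − 3/20 + 3/40 = 19/20

19/20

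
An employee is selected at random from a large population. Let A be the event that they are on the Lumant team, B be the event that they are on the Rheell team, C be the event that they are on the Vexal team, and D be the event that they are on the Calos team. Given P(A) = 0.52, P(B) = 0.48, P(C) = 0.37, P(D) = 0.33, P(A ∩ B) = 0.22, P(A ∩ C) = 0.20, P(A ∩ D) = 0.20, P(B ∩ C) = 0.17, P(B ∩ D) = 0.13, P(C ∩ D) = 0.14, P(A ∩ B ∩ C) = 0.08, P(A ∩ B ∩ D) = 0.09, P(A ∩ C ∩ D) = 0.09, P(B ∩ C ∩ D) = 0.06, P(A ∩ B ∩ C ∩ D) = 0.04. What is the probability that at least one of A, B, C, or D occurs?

Apply inclusion-exclusion:
P(A ∪ B ∪ C ∪ D) = 0.52 + 0.48 + 0.37 + 0.33 − 0.22 − 0.20 − 0.20 − 0.17 − 0.13 − 0.14 + 0.08 + 0.09 + 0.09 + 0.06 − 0.04 = 0.92

0.92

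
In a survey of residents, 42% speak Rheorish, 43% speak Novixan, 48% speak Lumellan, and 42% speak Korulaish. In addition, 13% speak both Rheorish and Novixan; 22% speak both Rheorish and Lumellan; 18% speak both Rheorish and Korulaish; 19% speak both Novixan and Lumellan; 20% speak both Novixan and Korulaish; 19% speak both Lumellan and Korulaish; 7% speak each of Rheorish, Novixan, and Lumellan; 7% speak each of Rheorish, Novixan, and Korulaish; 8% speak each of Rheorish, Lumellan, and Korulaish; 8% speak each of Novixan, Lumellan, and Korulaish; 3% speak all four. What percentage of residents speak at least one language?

91%

P(≥1) = 42 + 43 + 48 + 42 − 13 − 22 − 18 − 19 − 20 − 19 + 7 + 7 + 8 + 8 − 3 = 91%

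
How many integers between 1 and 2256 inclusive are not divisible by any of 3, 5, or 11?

752 + 451 + 205 − 150 − 68 − 41 + 13 = 1162
2256 − 1162 = 1094

1094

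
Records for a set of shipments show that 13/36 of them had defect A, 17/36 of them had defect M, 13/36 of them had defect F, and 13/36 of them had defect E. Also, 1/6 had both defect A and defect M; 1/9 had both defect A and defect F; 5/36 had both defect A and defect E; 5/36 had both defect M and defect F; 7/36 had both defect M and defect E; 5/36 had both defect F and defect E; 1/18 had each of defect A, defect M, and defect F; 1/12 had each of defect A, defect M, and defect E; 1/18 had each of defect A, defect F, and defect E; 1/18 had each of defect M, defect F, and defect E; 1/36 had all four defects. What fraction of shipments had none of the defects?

P(at least one) = 13/36 + 17/36 + 13/36 + 13/36 − 1/6 − 1/9 − 5/36 − 5/36 − 7/36 − 5/36 + 1/18 + 1/12 + 1/18 + 1/18 − 1/36 = 8/9
P(none) = 1 − 8/9 = 1/9

1/9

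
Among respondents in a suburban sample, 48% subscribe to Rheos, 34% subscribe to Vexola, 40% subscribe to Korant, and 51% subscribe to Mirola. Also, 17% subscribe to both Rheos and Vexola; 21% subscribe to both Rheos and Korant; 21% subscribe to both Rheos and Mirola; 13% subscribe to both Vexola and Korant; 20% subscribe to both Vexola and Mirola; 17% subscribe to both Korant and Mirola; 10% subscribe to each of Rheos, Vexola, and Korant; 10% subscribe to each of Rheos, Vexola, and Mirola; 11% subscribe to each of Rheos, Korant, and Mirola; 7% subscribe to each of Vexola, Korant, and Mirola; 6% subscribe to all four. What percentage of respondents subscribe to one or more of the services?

96%

P(at least one) = 48 + 34 + 40 + 51 − 17 − 21 − 21 − 13 − 20 − 17 + 10 + 10 + 11 + 7 − 6 = 96%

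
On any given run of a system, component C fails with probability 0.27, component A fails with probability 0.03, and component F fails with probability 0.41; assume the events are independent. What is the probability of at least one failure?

0.582221

P(none) = (1 − 0.27) × (1 − 0.03) × (1 − 0.41) = 0.73 × 0.97 × 0.59 = 0.417779
P(at least one) = 1 − 0.417779 = 0.582221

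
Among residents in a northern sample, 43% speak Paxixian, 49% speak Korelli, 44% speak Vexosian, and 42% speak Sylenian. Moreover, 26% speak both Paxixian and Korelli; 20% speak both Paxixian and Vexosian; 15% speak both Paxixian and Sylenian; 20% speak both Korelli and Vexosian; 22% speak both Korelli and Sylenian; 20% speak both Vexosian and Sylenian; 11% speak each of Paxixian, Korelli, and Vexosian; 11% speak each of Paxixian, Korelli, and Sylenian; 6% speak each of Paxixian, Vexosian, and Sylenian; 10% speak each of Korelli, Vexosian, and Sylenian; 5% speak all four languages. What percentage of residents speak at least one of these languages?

Using inclusion–exclusion:
P(at least one) = 43 + 49 + 44 + 42 − 26 − 20 − 15 − 20 − 22 − 20 + 11 + 11 + 6 + 10 − 5 = 88%

88%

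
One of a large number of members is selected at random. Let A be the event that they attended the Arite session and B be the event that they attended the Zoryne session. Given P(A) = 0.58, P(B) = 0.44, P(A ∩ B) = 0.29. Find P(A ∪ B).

0.73

By inclusion-exclusion,
P(A ∪ B) = 0.58 + 0.44 − 0.29 = 0.73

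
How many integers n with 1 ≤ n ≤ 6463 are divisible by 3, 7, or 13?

By inclusion–exclusion:
⌊6463/3⌋ + ⌊6463/7⌋ + ⌊6463/13⌋ − ⌊6463/21⌋ − ⌊6463/39⌋ − ⌊6463/91⌋ + ⌊6463/273⌋ = 2154 + 923 + 497 − 307 − 165 − 71 + 23 = 3054

3054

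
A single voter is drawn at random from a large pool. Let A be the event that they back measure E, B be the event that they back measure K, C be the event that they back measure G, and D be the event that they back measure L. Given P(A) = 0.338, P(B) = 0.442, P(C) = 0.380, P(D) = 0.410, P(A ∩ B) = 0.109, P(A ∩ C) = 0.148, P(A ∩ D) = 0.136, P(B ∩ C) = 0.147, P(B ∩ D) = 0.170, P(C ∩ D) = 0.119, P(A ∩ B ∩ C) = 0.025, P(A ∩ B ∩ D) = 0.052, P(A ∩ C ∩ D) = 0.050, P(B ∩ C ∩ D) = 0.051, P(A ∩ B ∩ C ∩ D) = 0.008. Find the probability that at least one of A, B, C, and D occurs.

0.911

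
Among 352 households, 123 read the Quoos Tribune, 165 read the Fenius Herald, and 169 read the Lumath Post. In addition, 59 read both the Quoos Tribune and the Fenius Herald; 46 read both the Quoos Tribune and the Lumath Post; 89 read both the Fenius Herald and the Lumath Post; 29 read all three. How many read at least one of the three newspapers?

292

Using inclusion–exclusion:
|at least one| = 123 + 165 + 169 − 59 − 46 − 89 + 29 = 292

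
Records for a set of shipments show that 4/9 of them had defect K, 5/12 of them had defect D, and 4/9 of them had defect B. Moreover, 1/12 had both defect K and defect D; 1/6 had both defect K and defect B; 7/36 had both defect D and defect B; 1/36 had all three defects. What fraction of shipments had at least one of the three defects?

8/9

P(≥1) = 4/9 + 5/12 + 4/9 − 1/12 − 1/6 − 7/36 + 1/36 = 8/9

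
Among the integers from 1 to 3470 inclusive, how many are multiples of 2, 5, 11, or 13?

⌊3470/2⌋ + ⌊3470/5⌋ + ⌊3470/11⌋ + ⌊3470/13⌋ − ⌊3470/10⌋ − ⌊3470/22⌋ − ⌊3470/26⌋ − ⌊3470/55⌋ − ⌊3470/65⌋ − ⌊3470/143⌋ + ⌊3470/110⌋ + ⌊3470/130⌋ + ⌊3470/286⌋ + ⌊3470/715⌋ − ⌊3470/1430⌋ = 1735 + 694 + 315 + 266 − 347 − 157 − 133 − 63 − 53 − 24 + 31 + 26 + 12 + 4 − 2 = 2304

2304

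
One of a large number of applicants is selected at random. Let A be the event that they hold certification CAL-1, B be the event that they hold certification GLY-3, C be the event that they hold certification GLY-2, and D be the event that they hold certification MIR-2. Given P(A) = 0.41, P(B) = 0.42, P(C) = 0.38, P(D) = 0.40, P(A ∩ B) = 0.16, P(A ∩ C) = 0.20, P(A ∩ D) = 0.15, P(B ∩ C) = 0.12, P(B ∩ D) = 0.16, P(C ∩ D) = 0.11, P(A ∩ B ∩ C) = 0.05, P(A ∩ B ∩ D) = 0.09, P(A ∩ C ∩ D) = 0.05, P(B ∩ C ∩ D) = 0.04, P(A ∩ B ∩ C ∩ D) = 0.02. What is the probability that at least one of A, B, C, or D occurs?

0.92

P(A ∪ B ∪ C ∪ D) = 0.41 + 0.42 + 0.38 + 0.40 − 0.16 − 0.20 − 0.15 − 0.12 − 0.16 − 0.11 + 0.05 + 0.09 + 0.05 + 0.04 − 0.02 = 0.92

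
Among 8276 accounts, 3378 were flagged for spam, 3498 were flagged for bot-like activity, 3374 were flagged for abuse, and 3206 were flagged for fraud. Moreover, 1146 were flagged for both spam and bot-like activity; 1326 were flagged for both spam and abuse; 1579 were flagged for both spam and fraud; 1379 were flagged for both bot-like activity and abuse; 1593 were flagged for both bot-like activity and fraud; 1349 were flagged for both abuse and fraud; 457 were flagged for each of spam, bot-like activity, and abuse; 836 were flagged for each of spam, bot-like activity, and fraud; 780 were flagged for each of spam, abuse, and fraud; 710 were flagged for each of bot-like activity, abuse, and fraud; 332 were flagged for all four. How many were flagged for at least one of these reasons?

7535

Inclusion–exclusion gives
|at least one| = 3378 + 3498 + 3374 + 3206 − 1146 − 1326 − 1579 − 1379 − 1593 − 1349 + 457 + 836 + 780 + 710 − 332 = 7535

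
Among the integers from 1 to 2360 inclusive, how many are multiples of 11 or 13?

379

⌊2360/11⌋ + ⌊2360/13⌋ − ⌊2360/143⌋ = 214 + 181 − 16 = 379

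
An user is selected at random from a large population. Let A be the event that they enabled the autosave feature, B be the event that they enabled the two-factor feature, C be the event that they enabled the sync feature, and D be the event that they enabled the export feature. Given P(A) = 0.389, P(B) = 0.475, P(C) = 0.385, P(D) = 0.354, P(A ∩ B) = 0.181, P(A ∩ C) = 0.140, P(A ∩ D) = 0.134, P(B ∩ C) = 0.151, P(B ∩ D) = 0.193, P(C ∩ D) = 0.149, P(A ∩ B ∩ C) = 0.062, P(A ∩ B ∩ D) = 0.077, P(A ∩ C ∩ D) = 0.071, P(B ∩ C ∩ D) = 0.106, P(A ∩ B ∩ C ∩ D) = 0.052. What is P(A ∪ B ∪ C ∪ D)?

By inclusion–exclusion:
P(A ∪ B ∪ C ∪ D) = 0.389 + 0.475 + 0.385 + 0.354 − 0.181 − 0.140 − 0.134 − 0.151 − 0.193 − 0.149 + 0.062 + 0.077 + 0.071 + 0.106 − 0.052 = 0.919

0.919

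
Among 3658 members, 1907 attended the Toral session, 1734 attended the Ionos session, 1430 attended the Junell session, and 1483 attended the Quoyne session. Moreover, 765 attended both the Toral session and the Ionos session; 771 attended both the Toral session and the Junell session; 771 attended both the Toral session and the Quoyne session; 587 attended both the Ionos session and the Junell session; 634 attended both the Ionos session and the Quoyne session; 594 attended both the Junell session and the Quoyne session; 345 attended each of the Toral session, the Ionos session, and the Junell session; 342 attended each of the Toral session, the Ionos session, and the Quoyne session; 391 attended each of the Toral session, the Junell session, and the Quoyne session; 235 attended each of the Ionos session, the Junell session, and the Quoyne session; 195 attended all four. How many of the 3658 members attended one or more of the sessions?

3550

N(≥1) = 1907 + 1734 + 1430 + 1483 − 765 − 771 − 771 − 587 − 634 − 594 + 345 + 342 + 391 + 235 − 195 = 3550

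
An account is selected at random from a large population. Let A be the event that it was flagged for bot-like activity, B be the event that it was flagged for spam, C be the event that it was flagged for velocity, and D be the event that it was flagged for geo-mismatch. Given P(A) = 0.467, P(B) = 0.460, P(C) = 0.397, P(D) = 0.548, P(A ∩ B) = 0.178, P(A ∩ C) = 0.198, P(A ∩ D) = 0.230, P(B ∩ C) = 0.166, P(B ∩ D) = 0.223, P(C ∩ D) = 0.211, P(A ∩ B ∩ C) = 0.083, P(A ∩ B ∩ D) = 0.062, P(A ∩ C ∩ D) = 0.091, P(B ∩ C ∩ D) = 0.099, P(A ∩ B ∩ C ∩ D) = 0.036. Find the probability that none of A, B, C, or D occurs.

P(A ∪ B ∪ C ∪ D) = 0.467 + 0.460 + 0.397 + 0.548 − 0.178 − 0.198 − 0.230 − 0.166 − 0.223 − 0.211 + 0.083 + 0.062 + 0.091 + 0.099 − 0.036 = 0.965
P(none) = 1 − 0.965 = 0.035

0.035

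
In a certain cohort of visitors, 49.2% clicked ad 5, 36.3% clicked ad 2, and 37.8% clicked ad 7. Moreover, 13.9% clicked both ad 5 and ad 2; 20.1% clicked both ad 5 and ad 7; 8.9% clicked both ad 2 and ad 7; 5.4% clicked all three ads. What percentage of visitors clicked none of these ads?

14.2%

Inclusion–exclusion gives
P(at least one) = 49.2 + 36.3 + 37.8 − 13.9 − 20.1 − 8.9 + 5.4 = 85.8%
P(none) = 100% − 85.8% = 14.2%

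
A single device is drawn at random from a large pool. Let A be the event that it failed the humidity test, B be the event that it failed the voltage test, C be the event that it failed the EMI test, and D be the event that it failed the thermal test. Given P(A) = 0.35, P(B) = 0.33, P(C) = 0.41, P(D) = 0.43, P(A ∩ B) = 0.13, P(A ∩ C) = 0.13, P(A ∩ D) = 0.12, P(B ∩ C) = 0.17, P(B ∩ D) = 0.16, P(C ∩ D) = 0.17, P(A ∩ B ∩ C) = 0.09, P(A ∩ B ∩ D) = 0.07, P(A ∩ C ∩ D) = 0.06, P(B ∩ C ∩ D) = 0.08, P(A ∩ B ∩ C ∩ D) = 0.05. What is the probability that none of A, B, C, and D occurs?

0.11

By inclusion-exclusion,
P(A ∪ B ∪ C ∪ D) = 0.35 + 0.33 + 0.41 + 0.43 − 0.13 − 0.13 − 0.12 − 0.17 − 0.16 − 0.17 + 0.09 + 0.07 + 0.06 + 0.08 − 0.05 = 0.89
P(none) = 1 − 0.89 = 0.11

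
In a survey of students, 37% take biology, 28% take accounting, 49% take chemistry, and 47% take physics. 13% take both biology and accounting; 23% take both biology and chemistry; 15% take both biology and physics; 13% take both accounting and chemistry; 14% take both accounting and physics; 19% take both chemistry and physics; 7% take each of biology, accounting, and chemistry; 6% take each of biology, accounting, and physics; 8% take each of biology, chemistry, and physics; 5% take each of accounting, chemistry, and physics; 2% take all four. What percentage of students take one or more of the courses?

88%

Inclusion–exclusion gives
P(union) = 37 + 28 + 49 + 47 − 13 − 23 − 15 − 13 − 14 − 19 + 7 + 6 + 8 + 5 − 2 = 88%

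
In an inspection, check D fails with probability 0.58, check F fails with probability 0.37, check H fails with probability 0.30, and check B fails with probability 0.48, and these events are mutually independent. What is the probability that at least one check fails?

0.9036856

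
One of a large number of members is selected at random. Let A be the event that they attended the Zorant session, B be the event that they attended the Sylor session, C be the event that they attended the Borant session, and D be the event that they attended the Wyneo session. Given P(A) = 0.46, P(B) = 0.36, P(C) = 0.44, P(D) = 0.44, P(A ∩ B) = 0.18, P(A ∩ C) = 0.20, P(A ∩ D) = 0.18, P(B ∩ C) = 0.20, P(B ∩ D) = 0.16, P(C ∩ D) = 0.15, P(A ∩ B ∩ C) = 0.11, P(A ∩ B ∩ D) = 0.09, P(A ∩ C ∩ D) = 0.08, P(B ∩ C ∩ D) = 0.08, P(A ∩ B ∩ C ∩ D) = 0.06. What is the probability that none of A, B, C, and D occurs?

0.07

By inclusion-exclusion,
P(A ∪ B ∪ C ∪ D) = 0.46 + 0.36 + 0.44 + 0.44 − 0.18 − 0.20 − 0.18 − 0.20 − 0.16 − 0.15 + 0.11 + 0.09 + 0.08 + 0.08 − 0.06 = 0.93
P(none) = 1 − 0.93 = 0.07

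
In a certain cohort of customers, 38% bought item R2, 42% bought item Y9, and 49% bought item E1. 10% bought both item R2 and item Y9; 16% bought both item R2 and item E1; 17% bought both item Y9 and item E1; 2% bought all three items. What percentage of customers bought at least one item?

88%

P(union) = 38 + 42 + 49 − 10 − 16 − 17 + 2 = 88%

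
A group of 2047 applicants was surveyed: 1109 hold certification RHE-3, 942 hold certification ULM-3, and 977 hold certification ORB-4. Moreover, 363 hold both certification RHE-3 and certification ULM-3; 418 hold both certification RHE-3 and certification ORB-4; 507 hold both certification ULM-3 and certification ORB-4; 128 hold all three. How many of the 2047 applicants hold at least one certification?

1868

|union| = 1109 + 942 + 977 − 363 − 418 − 507 + 128 = 1868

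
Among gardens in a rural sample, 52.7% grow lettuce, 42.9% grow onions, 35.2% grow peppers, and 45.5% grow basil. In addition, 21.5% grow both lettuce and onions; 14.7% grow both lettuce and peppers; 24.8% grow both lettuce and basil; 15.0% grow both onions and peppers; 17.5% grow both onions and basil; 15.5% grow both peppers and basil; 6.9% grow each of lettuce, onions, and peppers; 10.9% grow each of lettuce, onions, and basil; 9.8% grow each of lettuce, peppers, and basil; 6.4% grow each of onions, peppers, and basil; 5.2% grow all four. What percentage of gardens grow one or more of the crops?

96.1%

P(at least one) = 52.7 + 42.9 + 35.2 + 45.5 − 21.5 − 14.7 − 24.8 − 15.0 − 17.5 − 15.5 + 6.9 + 10.9 + 9.8 + 6.4 − 5.2 = 96.1%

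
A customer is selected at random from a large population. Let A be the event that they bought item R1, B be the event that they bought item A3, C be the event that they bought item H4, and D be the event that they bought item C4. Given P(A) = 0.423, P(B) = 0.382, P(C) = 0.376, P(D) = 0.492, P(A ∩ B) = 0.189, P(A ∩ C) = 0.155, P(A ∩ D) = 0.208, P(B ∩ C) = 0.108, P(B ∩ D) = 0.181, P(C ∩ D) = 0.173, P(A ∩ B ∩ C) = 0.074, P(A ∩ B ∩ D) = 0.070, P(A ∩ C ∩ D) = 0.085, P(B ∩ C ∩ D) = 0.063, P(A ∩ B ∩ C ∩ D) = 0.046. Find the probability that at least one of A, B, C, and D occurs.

0.905

P(A ∪ B ∪ C ∪ D) = 0.423 + 0.382 + 0.376 + 0.492 − 0.189 − 0.155 − 0.208 − 0.108 − 0.181 − 0.173 + 0.074 + 0.070 + 0.085 + 0.063 − 0.046 = 0.905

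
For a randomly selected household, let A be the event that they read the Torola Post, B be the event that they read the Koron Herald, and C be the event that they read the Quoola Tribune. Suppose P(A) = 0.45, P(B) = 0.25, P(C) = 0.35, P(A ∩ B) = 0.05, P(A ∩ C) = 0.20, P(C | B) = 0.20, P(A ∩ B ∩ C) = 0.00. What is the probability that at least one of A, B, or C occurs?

P(B ∩ C) = P(B)·P(C|B) = 0.25 × 0.20 = 0.05
P(A ∪ B ∪ C) = 0.45 + 0.25 + 0.35 − 0.05 − 0.20 − 0.05 + 0.00 = 0.75

0.75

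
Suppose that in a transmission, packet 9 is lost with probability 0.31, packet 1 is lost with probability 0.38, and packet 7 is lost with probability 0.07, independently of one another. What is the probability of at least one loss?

0.602146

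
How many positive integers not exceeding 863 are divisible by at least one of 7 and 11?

Using inclusion–exclusion:
⌊863/7⌋ + ⌊863/11⌋ − ⌊863/77⌋ = 123 + 78 − 11 = 190

190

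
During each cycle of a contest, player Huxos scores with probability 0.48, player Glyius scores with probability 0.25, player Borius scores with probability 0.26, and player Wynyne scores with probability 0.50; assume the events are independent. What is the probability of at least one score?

0.8557

P(none) = (1 − 0.48) × (1 − 0.25) × (1 − 0.26) × (1 − 0.50) = 0.52 × 0.75 × 0.74 × 0.50 = 0.1443
P(at least one) = 1 − 0.1443 = 0.8557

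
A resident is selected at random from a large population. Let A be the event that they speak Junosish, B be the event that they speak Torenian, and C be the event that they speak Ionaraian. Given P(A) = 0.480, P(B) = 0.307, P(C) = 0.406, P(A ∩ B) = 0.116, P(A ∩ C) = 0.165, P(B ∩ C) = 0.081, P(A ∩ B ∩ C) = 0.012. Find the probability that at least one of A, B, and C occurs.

0.843

By inclusion–exclusion:
P(A ∪ B ∪ C) = 0.480 + 0.307 + 0.406 − 0.116 − 0.165 − 0.081 + 0.012 = 0.843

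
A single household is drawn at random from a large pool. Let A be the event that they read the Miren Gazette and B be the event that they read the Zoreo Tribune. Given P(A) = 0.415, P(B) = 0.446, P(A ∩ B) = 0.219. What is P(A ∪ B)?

0.642

P(A ∪ B) = 0.415 + 0.446 − 0.219 = 0.642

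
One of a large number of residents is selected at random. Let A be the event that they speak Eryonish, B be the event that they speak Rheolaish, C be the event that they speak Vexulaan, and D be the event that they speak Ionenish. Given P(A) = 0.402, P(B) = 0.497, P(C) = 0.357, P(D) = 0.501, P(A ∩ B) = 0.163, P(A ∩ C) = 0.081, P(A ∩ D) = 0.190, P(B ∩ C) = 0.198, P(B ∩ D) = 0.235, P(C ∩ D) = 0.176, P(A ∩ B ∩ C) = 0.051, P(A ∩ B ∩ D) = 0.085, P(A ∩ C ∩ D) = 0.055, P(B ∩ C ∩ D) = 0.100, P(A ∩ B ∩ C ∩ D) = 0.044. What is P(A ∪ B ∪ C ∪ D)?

P(A ∪ B ∪ C ∪ D) = 0.402 + 0.497 + 0.357 + 0.501 − 0.163 − 0.081 − 0.190 − 0.198 − 0.235 − 0.176 + 0.051 + 0.085 + 0.055 + 0.100 − 0.044 = 0.961

0.961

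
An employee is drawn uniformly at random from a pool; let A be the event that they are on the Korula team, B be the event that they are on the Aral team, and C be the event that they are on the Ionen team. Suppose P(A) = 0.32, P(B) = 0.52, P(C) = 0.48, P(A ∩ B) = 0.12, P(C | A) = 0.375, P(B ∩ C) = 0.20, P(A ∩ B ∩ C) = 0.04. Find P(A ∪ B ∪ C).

0.92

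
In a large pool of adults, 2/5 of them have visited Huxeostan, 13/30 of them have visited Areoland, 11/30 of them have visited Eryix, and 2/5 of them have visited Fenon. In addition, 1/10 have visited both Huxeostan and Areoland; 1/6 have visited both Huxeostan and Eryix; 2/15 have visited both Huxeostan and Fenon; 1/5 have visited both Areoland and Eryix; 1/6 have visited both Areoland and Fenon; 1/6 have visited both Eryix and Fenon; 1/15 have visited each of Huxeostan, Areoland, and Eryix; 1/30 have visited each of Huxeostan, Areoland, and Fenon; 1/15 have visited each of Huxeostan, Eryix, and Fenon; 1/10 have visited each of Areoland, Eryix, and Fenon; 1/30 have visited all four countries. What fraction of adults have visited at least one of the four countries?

9/10

P(at least one) = 2/5 + 13/30 + 11/30 + 2/5 − 1/10 − 1/6 − 2/15 − 1/5 − 1/6 − 1/6 + 1/15 + 1/30 + 1/15 + 1/10 − 1/30 = 9/10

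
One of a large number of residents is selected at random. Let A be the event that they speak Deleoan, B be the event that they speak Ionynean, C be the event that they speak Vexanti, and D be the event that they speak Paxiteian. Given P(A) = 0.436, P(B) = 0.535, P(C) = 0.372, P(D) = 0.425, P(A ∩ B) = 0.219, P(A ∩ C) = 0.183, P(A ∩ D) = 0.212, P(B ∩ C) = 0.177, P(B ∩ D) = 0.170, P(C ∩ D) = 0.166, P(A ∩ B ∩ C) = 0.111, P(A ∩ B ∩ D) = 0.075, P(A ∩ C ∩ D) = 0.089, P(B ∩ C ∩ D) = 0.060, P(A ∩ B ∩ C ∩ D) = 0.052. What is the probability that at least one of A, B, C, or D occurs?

0.924

P(A ∪ B ∪ C ∪ D) = 0.436 + 0.535 + 0.372 + 0.425 − 0.219 − 0.183 − 0.212 − 0.177 − 0.170 − 0.166 + 0.111 + 0.075 + 0.089 + 0.060 − 0.052 = 0.924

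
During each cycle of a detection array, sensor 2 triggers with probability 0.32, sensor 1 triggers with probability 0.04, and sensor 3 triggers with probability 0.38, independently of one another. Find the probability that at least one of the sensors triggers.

0.595264

P(none) = (1 − 0.32) × (1 − 0.04) × (1 − 0.38) = 0.68 × 0.96 × 0.62 = 0.404736
P(at least one) = 1 − 0.404736 = 0.595264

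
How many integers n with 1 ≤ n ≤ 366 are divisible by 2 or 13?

197

By inclusion–exclusion:
⌊366/2⌋ + ⌊366/13⌋ − ⌊366/26⌋ = 183 + 28 − 14 = 197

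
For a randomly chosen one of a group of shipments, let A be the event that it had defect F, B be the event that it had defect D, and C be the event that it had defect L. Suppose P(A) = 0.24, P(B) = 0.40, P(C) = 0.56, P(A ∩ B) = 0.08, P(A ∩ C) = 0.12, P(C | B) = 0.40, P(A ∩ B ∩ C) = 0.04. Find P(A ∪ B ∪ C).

0.88

P(B ∩ C) = P(B)·P(C|B) = 0.40 × 0.40 = 0.16
Inclusion–exclusion gives
P(A ∪ B ∪ C) = 0.24 + 0.40 + 0.56 − 0.08 − 0.12 − 0.16 + 0.04 = 0.88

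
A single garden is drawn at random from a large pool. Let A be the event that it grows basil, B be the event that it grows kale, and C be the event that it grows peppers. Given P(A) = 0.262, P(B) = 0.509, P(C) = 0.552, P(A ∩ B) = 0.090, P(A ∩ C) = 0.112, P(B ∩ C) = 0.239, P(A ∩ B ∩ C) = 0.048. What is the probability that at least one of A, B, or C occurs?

0.930

Inclusion–exclusion gives
P(A ∪ B ∪ C) = 0.262 + 0.509 + 0.552 − 0.090 − 0.112 − 0.239 + 0.048 = 0.930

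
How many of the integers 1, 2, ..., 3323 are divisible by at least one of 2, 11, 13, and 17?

1661 + 302 + 255 + 195 − 151 − 127 − 97 − 23 − 17 − 15 + 11 + 8 + 7 + 1 − 0 = 2010

2010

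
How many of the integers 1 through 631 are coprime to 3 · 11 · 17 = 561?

360

210 + 57 + 37 − 19 − 12 − 3 + 1 = 271
631 − 271 = 360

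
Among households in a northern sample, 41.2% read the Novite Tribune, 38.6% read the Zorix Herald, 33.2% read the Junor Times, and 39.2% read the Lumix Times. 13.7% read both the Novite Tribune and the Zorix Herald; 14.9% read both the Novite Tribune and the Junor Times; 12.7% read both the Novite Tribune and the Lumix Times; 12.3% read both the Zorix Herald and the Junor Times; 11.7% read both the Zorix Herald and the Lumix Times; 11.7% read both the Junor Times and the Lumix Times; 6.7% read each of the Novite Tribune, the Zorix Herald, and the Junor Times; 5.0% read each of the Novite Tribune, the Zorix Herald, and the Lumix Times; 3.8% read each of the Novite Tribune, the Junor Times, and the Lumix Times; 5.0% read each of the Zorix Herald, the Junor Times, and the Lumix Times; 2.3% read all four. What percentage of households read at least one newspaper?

93.4%

P(union) = 41.2 + 38.6 + 33.2 + 39.2 − 13.7 − 14.9 − 12.7 − 12.3 − 11.7 − 11.7 + 6.7 + 5.0 + 3.8 + 5.0 − 2.3 = 93.4%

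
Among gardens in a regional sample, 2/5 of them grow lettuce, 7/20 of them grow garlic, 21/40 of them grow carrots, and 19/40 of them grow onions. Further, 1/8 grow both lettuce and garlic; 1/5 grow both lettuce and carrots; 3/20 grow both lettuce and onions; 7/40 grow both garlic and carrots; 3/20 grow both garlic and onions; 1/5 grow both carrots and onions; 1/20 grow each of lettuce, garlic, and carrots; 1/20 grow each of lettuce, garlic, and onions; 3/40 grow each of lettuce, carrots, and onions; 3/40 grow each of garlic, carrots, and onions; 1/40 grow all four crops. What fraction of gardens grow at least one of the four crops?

39/40

By inclusion–exclusion:
P(at least one) = 2/5 + 7/20 + 21/40 + 19/40 − 1/8 − 1/5 − 3/20 − 7/40 − 3/20 − 1/5 + 1/20 + 1/20 + 3/40 + 3/40 − 1/40 = 39/40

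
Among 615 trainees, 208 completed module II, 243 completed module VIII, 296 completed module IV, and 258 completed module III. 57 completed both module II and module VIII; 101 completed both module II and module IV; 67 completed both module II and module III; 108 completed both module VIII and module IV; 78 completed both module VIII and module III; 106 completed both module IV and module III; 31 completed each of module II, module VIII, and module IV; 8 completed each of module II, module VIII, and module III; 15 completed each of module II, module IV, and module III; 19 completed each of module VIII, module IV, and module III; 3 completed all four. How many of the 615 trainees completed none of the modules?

N(≥1) = 208 + 243 + 296 + 258 − 57 − 101 − 67 − 108 − 78 − 106 + 31 + 8 + 15 + 19 − 3 = 558
None: 615 − 558 = 57

57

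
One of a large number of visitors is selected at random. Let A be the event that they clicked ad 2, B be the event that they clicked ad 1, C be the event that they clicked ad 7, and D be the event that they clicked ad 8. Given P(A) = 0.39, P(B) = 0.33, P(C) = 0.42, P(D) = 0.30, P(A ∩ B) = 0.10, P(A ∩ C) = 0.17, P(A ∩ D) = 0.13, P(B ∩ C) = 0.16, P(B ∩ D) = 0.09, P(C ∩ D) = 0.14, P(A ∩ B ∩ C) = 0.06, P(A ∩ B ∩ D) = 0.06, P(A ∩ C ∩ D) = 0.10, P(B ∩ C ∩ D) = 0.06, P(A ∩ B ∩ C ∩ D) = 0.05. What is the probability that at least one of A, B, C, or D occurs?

P(A ∪ B ∪ C ∪ D) = 0.39 + 0.33 + 0.42 + 0.30 − 0.10 − 0.17 − 0.13 − 0.16 − 0.09 − 0.14 + 0.06 + 0.06 + 0.10 + 0.06 − 0.05 = 0.88

0.88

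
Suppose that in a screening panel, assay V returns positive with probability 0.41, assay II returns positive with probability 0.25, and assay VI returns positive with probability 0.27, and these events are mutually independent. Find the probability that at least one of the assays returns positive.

0.676975

Since the events are independent, P(none) is the product of the individual non-occurrence probabilities.
P(none) = (1 − 0.41) × (1 − 0.25) × (1 − 0.27) = 0.59 × 0.75 × 0.73 = 0.323025
P(at least one) = 1 − 0.323025 = 0.676975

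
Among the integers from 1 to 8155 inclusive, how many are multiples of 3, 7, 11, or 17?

4168

floor(8155/3) + floor(8155/7) + floor(8155/11) + floor(8155/17) − floor(8155/21) − floor(8155/33) − floor(8155/51) − floor(8155/77) − floor(8155/119) − floor(8155/187) + floor(8155/231) + floor(8155/357) + floor(8155/561) + floor(8155/1309) − floor(8155/3927) = 2718 + 1165 + 741 + 479 − 388 − 247 − 159 − 105 − 68 − 43 + 35 + 22 + 14 + 6 − 2 = 4168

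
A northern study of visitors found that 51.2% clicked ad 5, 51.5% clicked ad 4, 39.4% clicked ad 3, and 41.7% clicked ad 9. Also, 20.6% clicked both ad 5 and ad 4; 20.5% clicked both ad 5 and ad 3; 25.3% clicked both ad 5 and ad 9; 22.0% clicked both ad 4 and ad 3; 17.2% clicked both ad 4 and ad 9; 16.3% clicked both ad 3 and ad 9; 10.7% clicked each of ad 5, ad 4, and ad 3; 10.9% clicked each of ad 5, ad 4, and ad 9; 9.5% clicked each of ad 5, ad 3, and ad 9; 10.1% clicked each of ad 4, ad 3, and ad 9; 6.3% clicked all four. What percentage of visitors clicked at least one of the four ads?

96.8%

P(at least one) = 51.2 + 51.5 + 39.4 + 41.7 − 20.6 − 20.5 − 25.3 − 22.0 − 17.2 − 16.3 + 10.7 + 10.9 + 9.5 + 10.1 − 6.3 = 96.8%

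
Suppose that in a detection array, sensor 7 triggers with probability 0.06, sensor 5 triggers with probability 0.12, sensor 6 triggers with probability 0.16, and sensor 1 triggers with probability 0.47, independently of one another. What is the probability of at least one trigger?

Independence gives P(none) = ∏(1 − pᵢ).
P(none) = (1 − 0.06) × (1 − 0.12) × (1 − 0.16) × (1 − 0.47) = 0.94 × 0.88 × 0.84 × 0.53 = 0.36826944
P(at least one) = 1 − 0.36826944 = 0.63173056

0.63173056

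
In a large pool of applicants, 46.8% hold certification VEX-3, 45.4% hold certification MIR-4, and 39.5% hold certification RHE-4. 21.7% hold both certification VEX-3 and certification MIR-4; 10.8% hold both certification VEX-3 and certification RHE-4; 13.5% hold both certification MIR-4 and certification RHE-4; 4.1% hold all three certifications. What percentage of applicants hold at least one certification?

89.8%

By inclusion-exclusion,
P(at least one) = 46.8 + 45.4 + 39.5 − 21.7 − 10.8 − 13.5 + 4.1 = 89.8%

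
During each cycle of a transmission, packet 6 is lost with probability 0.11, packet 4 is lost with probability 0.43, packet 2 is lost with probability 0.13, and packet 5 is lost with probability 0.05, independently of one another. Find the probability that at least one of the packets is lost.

P(none) = (1 − 0.11) × (1 − 0.43) × (1 − 0.13) × (1 − 0.05) = 0.89 × 0.57 × 0.87 × 0.95 = 0.41928345
P(at least one) = 1 − 0.41928345 = 0.58071655

0.58071655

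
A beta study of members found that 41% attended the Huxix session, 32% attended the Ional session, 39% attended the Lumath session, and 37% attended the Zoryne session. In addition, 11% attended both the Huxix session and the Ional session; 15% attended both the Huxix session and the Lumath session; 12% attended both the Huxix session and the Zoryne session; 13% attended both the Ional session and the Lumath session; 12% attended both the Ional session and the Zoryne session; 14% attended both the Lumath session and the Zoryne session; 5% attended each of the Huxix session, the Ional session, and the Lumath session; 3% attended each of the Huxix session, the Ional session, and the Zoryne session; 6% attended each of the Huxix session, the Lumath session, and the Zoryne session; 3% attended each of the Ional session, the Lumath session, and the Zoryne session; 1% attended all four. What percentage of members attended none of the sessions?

Inclusion–exclusion gives
P(at least one) = 41 + 32 + 39 + 37 − 11 − 15 − 12 − 13 − 12 − 14 + 5 + 3 + 6 + 3 − 1 = 88%
P(none) = 100% − 88% = 12%

12%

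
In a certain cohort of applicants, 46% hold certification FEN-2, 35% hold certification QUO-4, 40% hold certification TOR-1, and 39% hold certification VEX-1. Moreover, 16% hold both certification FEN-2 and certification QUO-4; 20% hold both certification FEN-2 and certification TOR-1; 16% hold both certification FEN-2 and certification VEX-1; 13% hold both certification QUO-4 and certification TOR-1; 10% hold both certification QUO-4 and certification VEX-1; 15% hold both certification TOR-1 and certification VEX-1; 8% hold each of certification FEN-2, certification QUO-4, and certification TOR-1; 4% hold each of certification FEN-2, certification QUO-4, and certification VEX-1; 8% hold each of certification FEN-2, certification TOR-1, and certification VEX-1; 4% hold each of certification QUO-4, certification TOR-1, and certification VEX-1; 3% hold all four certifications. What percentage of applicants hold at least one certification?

91%

By inclusion-exclusion,
P(≥1) = 46 + 35 + 40 + 39 − 16 − 20 − 16 − 13 − 10 − 15 + 8 + 4 + 8 + 4 − 3 = 91%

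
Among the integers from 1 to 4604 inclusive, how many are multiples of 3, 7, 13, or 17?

By inclusion-exclusion,
1534 + 657 + 354 + 270 − 219 − 118 − 90 − 50 − 38 − 20 + 16 + 12 + 6 + 2 − 0 = 2316

2316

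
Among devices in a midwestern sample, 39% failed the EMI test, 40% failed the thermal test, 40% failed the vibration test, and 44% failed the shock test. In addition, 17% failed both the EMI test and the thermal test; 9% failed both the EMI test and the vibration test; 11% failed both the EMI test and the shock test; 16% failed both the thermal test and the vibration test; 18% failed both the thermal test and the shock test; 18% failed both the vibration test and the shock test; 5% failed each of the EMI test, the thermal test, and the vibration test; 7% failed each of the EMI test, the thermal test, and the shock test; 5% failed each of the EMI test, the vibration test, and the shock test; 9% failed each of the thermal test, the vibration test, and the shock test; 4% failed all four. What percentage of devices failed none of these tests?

4%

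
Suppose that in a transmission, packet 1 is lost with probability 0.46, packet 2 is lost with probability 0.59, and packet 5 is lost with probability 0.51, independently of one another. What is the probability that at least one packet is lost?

P(none) = (1 − 0.46) × (1 − 0.59) × (1 − 0.51) = 0.54 × 0.41 × 0.49 = 0.108486
P(at least one) = 1 − 0.108486 = 0.891514

0.891514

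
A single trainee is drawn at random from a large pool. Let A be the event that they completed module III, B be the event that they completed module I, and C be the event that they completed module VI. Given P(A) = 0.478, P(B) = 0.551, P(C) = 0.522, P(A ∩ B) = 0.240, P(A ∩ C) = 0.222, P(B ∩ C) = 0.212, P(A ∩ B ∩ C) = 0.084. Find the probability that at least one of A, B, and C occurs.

0.961

Inclusion–exclusion gives
P(A ∪ B ∪ C) = 0.478 + 0.551 + 0.522 − 0.240 − 0.222 − 0.212 + 0.084 = 0.961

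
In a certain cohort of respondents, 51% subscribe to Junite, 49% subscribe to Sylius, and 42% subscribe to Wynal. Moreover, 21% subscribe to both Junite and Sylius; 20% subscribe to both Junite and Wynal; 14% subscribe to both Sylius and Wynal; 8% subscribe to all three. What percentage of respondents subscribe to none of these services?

5%

Using inclusion–exclusion:
P(at least one) = 51 + 49 + 42 − 21 − 20 − 14 + 8 = 95%
P(none) = 100% − 95% = 5%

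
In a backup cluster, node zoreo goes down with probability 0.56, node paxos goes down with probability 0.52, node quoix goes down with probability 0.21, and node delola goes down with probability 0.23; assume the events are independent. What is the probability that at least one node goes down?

0.87152704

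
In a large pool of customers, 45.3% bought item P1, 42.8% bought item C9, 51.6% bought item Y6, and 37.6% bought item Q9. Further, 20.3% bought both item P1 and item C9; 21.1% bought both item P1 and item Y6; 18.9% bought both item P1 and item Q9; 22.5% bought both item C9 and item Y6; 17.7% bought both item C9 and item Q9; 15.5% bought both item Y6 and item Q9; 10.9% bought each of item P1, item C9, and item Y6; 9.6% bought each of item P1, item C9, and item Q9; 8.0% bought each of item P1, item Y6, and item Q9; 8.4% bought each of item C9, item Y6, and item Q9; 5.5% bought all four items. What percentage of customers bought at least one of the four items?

By inclusion–exclusion:
P(union) = 45.3 + 42.8 + 51.6 + 37.6 − 20.3 − 21.1 − 18.9 − 22.5 − 17.7 − 15.5 + 10.9 + 9.6 + 8.0 + 8.4 − 5.5 = 92.7%

92.7%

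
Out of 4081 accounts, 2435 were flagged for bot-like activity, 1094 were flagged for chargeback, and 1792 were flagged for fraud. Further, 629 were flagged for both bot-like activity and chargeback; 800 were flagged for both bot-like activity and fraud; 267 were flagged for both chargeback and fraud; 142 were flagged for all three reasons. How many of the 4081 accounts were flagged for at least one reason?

3767

Using inclusion–exclusion:
|at least one| = 2435 + 1094 + 1792 − 629 − 800 − 267 + 142 = 3767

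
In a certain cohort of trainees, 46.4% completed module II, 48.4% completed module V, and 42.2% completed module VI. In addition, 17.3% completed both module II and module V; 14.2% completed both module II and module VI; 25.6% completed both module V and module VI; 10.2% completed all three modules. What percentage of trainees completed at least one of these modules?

By inclusion–exclusion:
P(union) = 46.4 + 48.4 + 42.2 − 17.3 − 14.2 − 25.6 + 10.2 = 90.1%

90.1%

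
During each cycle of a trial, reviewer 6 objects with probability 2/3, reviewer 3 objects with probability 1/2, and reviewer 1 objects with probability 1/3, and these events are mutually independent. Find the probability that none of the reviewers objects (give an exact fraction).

1/9

P(none) = (1 − 2/3) × (1 − 1/2) × (1 − 1/3) = 1/3 × 1/2 × 2/3 = 1/9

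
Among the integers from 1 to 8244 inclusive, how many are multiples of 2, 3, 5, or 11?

6245

By inclusion–exclusion:
4122 + 2748 + 1648 + 749 − 1374 − 824 − 374 − 549 − 249 − 149 + 274 + 124 + 74 + 49 − 24 = 6245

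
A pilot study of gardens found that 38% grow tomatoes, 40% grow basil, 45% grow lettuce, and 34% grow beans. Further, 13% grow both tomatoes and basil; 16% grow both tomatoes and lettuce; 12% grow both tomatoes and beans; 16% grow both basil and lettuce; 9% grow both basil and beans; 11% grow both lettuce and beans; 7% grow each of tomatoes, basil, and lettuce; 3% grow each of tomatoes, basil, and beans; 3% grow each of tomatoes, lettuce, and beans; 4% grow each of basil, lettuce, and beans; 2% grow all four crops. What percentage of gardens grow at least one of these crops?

P(union) = 38 + 40 + 45 + 34 − 13 − 16 − 12 − 16 − 9 − 11 + 7 + 3 + 3 + 4 − 2 = 95%

95%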